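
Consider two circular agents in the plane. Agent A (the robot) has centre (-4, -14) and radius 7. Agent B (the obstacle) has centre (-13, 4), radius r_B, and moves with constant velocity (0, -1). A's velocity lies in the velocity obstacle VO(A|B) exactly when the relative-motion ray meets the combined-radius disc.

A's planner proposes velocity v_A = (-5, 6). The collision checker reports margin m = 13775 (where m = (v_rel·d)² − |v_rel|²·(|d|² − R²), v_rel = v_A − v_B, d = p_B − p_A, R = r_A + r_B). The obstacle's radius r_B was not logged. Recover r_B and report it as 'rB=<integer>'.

m = 13775
d = (-9, 18);  v_rel = (-5, 7),  |v_rel|² = 74
v_rel×d = (-5)·(18) − (7)·(-9) = -27
since m = R²·74 − (-27)²:  R² = (729 + 13775) / 74 = 196
R = √196 = 14  ⇒  r_B = 14 − 7 = 7

rB=7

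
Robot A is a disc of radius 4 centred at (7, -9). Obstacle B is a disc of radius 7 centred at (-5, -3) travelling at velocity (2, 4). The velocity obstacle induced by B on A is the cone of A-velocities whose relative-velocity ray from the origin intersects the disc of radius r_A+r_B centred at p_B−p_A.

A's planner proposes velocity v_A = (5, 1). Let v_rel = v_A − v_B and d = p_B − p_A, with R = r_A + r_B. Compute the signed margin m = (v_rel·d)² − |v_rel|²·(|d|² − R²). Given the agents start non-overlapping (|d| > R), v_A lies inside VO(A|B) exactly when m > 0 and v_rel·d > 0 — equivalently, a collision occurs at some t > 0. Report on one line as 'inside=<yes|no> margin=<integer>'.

d = (-12, 6),  |d|² = 180;  R = 4+7 = 11,  c = 180−11² = 59
v_rel = (3, -3),  |v_rel|² = 18;  v_rel·d = (3)·(-12) + (-3)·(6) = -54
18·t² + 108·t + 59 = 0  ⇒  m = (-54)² − 18·59 = 1854
m = 1854 > 0,  v_rel·d = -54 < 0  ⇒  outside

inside=no margin=1854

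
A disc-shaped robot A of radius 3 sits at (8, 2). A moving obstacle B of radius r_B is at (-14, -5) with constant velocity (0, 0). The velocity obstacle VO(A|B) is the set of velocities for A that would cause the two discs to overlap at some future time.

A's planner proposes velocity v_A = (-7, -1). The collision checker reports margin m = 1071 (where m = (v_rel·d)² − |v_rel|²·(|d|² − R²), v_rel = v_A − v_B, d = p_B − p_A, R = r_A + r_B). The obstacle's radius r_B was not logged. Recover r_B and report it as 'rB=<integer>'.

m = 1071
d = (-22, -7);  v_rel = (-7, -1),  |v_rel|² = 50
v_rel×d = (-7)·(-7) − (-1)·(-22) = 27
since m = R²·50 − 27²:  R² = (729 + 1071) / 50 = 36
R = √36 = 6  ⇒  r_B = 6 − 3 = 3

rB=3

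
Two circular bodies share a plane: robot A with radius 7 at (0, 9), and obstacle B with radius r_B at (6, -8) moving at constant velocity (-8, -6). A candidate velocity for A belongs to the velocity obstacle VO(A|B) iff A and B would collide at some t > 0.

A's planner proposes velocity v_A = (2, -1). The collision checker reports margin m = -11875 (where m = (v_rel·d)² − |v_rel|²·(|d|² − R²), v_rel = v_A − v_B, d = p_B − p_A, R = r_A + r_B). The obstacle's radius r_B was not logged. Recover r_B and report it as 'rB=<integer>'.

m = -11875
d = (6, -17);  v_rel = (10, 5),  |v_rel|² = 125
v_rel×d = (10)·(-17) − (5)·(6) = -200
since m = R²·125 − (-200)²:  R² = (40000 + -11875) / 125 = 225
R = √225 = 15  ⇒  r_B = 15 − 7 = 8

rB=8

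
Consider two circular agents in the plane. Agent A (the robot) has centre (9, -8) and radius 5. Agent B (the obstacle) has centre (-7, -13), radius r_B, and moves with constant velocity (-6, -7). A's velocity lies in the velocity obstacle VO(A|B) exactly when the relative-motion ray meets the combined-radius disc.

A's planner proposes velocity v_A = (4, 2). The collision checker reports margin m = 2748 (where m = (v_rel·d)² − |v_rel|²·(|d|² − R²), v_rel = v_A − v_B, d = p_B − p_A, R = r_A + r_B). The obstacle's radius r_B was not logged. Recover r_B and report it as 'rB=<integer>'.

m = 2748
d = (-16, -5);  v_rel = (10, 9),  |v_rel|² = 181
v_rel×d = (10)·(-5) − (9)·(-16) = 94
since m = R²·181 − 94²:  R² = (8836 + 2748) / 181 = 64
R = √64 = 8  ⇒  r_B = 8 − 5 = 3

rB=3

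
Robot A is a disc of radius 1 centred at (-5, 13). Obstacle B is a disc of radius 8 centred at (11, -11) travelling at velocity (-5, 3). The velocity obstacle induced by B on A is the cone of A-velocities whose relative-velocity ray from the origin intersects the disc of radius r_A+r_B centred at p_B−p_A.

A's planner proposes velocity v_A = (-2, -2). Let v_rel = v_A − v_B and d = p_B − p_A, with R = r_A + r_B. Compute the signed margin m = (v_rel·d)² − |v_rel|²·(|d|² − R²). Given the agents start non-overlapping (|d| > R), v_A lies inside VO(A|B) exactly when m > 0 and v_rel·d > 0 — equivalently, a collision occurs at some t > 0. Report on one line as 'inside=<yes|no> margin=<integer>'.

d = (16, -24),  |d|² = 832;  R = 1+8 = 9,  c = 832−9² = 751
v_rel = (3, -5),  |v_rel|² = 34;  v_rel·d = (3)·(16) + (-5)·(-24) = 168
34·t² − 336·t + 751 = 0  ⇒  m = 168² − 34·751 = 2690
m = 2690 > 0,  v_rel·d = 168 > 0  ⇒  inside

inside=yes margin=2690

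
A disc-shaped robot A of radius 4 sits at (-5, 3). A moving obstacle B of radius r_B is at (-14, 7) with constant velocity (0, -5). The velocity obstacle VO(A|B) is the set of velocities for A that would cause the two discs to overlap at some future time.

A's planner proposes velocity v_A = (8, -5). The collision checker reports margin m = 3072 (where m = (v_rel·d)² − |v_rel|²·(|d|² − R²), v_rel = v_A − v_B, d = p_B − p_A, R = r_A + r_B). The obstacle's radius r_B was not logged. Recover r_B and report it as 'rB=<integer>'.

m = 3072
d = (-9, 4);  v_rel = (8, 0),  |v_rel|² = 64
v_rel×d = (8)·(4) − (0)·(-9) = 32
since m = R²·64 − 32²:  R² = (1024 + 3072) / 64 = 64
R = √64 = 8  ⇒  r_B = 8 − 4 = 4

rB=4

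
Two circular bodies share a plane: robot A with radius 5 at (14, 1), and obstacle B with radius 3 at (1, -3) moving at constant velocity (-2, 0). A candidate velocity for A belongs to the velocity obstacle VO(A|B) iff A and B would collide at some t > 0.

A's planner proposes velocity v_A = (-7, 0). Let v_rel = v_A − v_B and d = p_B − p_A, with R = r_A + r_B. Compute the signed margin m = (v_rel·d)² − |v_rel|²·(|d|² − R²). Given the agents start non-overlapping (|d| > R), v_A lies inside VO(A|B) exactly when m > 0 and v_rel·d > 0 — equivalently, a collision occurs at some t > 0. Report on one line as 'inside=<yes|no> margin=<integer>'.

d = (-13, -4),  |d|² = 185;  R = 5+3 = 8,  c = 185−8² = 121
v_rel = (-5, 0),  |v_rel|² = 25;  v_rel·d = (-5)·(-13) + (0)·(-4) = 65
25·t² − 130·t + 121 = 0  ⇒  m = 65² − 25·121 = 1200
m = 1200 > 0,  v_rel·d = 65 > 0  ⇒  inside

inside=yes margin=1200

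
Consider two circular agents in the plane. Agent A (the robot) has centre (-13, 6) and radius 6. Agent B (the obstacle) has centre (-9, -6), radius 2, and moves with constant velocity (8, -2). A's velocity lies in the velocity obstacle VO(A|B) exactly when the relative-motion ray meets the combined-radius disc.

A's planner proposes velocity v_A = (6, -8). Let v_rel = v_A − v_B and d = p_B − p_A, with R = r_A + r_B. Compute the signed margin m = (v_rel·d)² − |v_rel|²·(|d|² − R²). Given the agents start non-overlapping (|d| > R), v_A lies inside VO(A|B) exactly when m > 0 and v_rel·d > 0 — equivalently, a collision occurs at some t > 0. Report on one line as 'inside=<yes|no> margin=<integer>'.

d = (4, -12),  |d|² = 160;  R = 6+2 = 8,  c = 160−8² = 96
v_rel = (-2, -6),  |v_rel|² = 40;  v_rel·d = (-2)·(4) + (-6)·(-12) = 64
40·t² − 128·t + 96 = 0  ⇒  m = 64² − 40·96 = 256
m = 256 > 0,  v_rel·d = 64 > 0  ⇒  inside

inside=yes margin=256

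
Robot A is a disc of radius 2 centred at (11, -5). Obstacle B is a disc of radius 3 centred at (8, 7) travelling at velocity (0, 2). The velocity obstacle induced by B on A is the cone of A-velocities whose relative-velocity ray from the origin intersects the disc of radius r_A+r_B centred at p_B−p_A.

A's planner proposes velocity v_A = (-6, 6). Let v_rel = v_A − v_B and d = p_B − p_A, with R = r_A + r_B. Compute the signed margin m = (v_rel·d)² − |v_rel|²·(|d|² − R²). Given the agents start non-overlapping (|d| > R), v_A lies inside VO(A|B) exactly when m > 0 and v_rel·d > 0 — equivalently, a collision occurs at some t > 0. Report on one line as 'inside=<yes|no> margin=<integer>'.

d = (-3, 12),  |d|² = 153;  R = 2+3 = 5,  c = 153−5² = 128
v_rel = (-6, 4),  |v_rel|² = 52;  v_rel·d = (-6)·(-3) + (4)·(12) = 66
52·t² − 132·t + 128 = 0  ⇒  m = 66² − 52·128 = -2300
m = -2300 < 0,  v_rel·d = 66 > 0  ⇒  outside

inside=no margin=-2300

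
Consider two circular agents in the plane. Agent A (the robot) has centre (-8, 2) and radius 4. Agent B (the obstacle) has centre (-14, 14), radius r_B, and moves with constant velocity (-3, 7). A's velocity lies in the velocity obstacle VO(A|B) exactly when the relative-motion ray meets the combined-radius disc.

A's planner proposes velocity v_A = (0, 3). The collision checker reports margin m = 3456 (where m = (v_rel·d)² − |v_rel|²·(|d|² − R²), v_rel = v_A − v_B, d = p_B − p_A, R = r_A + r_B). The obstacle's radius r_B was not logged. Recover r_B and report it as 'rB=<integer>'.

m = 3456
d = (-6, 12);  v_rel = (3, -4),  |v_rel|² = 25
v_rel×d = (3)·(12) − (-4)·(-6) = 12
since m = R²·25 − 12²:  R² = (144 + 3456) / 25 = 144
R = √144 = 12  ⇒  r_B = 12 − 4 = 8

rB=8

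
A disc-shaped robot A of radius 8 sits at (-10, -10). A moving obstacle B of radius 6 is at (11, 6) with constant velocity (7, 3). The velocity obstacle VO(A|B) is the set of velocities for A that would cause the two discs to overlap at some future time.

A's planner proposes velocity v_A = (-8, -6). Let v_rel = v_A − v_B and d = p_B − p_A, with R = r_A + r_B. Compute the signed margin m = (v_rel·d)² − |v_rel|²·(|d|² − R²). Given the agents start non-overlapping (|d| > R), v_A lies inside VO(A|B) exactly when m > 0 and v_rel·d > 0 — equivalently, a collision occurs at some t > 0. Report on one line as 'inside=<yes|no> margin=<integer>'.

d = (21, 16),  |d|² = 697;  R = 8+6 = 14,  c = 697−14² = 501
v_rel = (-15, -9),  |v_rel|² = 306;  v_rel·d = (-15)·(21) + (-9)·(16) = -459
306·t² + 918·t + 501 = 0  ⇒  m = (-459)² − 306·501 = 57375
m = 57375 > 0,  v_rel·d = -459 < 0  ⇒  outside

inside=no margin=57375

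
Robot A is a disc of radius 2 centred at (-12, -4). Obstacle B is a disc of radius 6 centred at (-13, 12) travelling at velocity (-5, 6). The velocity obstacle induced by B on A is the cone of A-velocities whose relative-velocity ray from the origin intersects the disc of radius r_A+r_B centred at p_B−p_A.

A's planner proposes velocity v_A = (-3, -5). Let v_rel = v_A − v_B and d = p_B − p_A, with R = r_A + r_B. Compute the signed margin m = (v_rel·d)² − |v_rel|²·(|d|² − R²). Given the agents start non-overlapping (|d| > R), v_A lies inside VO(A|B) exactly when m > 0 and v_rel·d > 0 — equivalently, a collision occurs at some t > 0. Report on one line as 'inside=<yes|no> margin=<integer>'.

d = (-1, 16),  |d|² = 257;  R = 2+6 = 8,  c = 257−8² = 193
v_rel = (2, -11),  |v_rel|² = 125;  v_rel·d = (2)·(-1) + (-11)·(16) = -178
125·t² + 356·t + 193 = 0  ⇒  m = (-178)² − 125·193 = 7559
m = 7559 > 0,  v_rel·d = -178 < 0  ⇒  outside

inside=no margin=7559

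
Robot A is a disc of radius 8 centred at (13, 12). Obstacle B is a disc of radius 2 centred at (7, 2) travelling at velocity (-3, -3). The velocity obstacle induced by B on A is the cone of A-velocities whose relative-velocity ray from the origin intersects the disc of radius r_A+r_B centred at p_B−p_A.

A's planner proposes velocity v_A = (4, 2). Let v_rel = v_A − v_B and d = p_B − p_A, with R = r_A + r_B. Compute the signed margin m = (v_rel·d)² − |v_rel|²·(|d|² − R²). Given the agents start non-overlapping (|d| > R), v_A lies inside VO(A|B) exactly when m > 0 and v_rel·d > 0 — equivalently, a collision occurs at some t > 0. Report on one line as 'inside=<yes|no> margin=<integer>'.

d = (-6, -10),  |d|² = 136;  R = 8+2 = 10,  c = 136−10² = 36
v_rel = (7, 5),  |v_rel|² = 74;  v_rel·d = (7)·(-6) + (5)·(-10) = -92
74·t² + 184·t + 36 = 0  ⇒  m = (-92)² − 74·36 = 5800
m = 5800 > 0,  v_rel·d = -92 < 0  ⇒  outside

inside=no margin=5800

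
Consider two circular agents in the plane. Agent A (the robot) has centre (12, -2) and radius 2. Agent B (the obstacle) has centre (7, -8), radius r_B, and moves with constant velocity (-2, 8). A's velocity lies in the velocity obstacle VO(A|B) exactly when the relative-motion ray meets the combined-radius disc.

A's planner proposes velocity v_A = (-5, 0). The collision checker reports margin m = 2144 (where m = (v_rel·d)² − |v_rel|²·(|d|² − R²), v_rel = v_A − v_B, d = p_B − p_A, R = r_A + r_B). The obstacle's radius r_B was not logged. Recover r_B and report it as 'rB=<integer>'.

m = 2144
d = (-5, -6);  v_rel = (-3, -8),  |v_rel|² = 73
v_rel×d = (-3)·(-6) − (-8)·(-5) = -22
since m = R²·73 − (-22)²:  R² = (484 + 2144) / 73 = 36
R = √36 = 6  ⇒  r_B = 6 − 2 = 4

rB=4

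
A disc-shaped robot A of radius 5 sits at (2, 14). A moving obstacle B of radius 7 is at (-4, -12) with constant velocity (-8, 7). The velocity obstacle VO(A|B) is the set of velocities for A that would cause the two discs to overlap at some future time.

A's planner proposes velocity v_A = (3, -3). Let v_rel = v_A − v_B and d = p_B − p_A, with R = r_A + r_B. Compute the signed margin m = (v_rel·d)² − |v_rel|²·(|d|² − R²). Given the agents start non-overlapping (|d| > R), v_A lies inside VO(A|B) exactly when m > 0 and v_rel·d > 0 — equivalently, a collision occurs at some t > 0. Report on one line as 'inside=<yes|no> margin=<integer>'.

d = (-6, -26),  |d|² = 712;  R = 5+7 = 12,  c = 712−12² = 568
v_rel = (11, -10),  |v_rel|² = 221;  v_rel·d = (11)·(-6) + (-10)·(-26) = 194
221·t² − 388·t + 568 = 0  ⇒  m = 194² − 221·568 = -87892
m = -87892 < 0,  v_rel·d = 194 > 0  ⇒  outside

inside=no margin=-87892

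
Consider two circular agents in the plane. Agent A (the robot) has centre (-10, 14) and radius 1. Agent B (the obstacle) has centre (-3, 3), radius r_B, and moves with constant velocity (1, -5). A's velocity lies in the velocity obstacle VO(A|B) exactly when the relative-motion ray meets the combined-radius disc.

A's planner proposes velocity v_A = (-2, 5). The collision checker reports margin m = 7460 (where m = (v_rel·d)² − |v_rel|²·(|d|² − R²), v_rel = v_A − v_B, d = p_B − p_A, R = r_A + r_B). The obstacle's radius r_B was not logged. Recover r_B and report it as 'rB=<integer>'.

m = 7460
d = (7, -11);  v_rel = (-3, 10),  |v_rel|² = 109
v_rel×d = (-3)·(-11) − (10)·(7) = -37
since m = R²·109 − (-37)²:  R² = (1369 + 7460) / 109 = 81
R = √81 = 9  ⇒  r_B = 9 − 1 = 8

rB=8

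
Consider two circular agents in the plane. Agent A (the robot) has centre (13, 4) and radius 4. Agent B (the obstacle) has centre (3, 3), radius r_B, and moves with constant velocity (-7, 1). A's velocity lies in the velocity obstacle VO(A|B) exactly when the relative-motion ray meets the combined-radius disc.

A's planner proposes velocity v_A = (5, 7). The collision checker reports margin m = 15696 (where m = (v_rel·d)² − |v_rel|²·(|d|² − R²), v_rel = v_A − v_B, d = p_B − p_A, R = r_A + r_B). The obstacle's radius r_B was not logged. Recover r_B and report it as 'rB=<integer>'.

m = 15696
d = (-10, -1);  v_rel = (12, 6),  |v_rel|² = 180
v_rel×d = (12)·(-1) − (6)·(-10) = 48
since m = R²·180 − 48²:  R² = (2304 + 15696) / 180 = 100
R = √100 = 10  ⇒  r_B = 10 − 4 = 6

rB=6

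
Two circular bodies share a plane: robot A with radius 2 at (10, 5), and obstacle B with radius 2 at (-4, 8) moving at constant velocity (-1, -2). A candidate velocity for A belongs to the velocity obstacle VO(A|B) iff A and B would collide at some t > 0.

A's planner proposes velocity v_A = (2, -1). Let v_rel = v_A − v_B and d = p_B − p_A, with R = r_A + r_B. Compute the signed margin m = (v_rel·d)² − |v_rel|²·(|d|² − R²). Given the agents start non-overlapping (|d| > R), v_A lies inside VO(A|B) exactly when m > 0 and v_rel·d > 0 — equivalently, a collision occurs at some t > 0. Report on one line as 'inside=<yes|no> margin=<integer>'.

d = (-14, 3),  |d|² = 205;  R = 2+2 = 4,  c = 205−4² = 189
v_rel = (3, 1),  |v_rel|² = 10;  v_rel·d = (3)·(-14) + (1)·(3) = -39
10·t² + 78·t + 189 = 0  ⇒  m = (-39)² − 10·189 = -369
m = -369 < 0,  v_rel·d = -39 < 0  ⇒  outside

inside=no margin=-369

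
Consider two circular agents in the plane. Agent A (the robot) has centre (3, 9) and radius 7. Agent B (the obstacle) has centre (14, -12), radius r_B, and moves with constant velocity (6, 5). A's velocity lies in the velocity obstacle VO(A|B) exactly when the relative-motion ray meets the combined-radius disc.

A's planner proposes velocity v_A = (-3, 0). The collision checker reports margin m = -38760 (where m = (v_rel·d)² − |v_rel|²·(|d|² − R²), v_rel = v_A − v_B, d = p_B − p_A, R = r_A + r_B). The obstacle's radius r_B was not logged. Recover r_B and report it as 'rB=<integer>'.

m = -38760
d = (11, -21);  v_rel = (-9, -5),  |v_rel|² = 106
v_rel×d = (-9)·(-21) − (-5)·(11) = 244
since m = R²·106 − 244²:  R² = (59536 + -38760) / 106 = 196
R = √196 = 14  ⇒  r_B = 14 − 7 = 7

rB=7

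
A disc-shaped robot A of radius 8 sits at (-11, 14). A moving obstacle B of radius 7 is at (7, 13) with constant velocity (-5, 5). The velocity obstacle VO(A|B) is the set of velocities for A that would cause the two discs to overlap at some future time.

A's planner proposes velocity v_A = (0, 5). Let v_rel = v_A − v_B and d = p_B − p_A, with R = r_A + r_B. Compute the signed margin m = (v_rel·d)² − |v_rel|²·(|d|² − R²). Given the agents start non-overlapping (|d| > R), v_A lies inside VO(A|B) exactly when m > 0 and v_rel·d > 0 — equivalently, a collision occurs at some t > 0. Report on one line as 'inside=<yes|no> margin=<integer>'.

d = (18, -1),  |d|² = 325;  R = 8+7 = 15,  c = 325−15² = 100
v_rel = (5, 0),  |v_rel|² = 25;  v_rel·d = (5)·(18) + (0)·(-1) = 90
25·t² − 180·t + 100 = 0  ⇒  m = 90² − 25·100 = 5600
m = 5600 > 0,  v_rel·d = 90 > 0  ⇒  inside

inside=yes margin=5600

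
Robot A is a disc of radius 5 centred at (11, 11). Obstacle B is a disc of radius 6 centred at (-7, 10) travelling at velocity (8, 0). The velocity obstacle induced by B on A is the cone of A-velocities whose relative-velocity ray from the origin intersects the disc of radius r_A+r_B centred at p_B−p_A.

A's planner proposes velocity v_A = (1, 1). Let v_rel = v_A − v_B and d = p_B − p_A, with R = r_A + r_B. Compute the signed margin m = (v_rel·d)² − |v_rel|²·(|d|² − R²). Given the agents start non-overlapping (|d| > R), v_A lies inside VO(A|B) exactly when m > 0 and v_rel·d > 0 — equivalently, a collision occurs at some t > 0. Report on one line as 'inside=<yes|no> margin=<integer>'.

d = (-18, -1),  |d|² = 325;  R = 5+6 = 11,  c = 325−11² = 204
v_rel = (-7, 1),  |v_rel|² = 50;  v_rel·d = (-7)·(-18) + (1)·(-1) = 125
50·t² − 250·t + 204 = 0  ⇒  m = 125² − 50·204 = 5425
m = 5425 > 0,  v_rel·d = 125 > 0  ⇒  inside

inside=yes margin=5425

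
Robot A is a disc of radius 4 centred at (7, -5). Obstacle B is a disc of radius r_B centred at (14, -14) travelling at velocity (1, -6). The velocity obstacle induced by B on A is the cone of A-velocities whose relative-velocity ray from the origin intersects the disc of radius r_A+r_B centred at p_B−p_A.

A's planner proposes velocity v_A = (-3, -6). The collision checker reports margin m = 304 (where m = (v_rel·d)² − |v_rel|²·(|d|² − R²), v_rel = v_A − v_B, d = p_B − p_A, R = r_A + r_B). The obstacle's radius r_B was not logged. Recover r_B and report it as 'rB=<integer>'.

m = 304
d = (7, -9);  v_rel = (-4, 0),  |v_rel|² = 16
v_rel×d = (-4)·(-9) − (0)·(7) = 36
since m = R²·16 − 36²:  R² = (1296 + 304) / 16 = 100
R = √100 = 10  ⇒  r_B = 10 − 4 = 6

rB=6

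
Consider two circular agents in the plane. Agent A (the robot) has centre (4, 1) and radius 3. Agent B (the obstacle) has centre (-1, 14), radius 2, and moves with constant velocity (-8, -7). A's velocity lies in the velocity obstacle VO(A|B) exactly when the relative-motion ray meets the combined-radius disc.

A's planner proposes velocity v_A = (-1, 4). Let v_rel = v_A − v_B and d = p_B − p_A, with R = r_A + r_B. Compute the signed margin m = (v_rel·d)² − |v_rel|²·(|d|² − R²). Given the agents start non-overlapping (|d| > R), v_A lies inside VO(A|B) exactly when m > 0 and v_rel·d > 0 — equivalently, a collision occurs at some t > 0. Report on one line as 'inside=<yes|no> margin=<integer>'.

d = (-5, 13),  |d|² = 194;  R = 3+2 = 5,  c = 194−5² = 169
v_rel = (7, 11),  |v_rel|² = 170;  v_rel·d = (7)·(-5) + (11)·(13) = 108
170·t² − 216·t + 169 = 0  ⇒  m = 108² − 170·169 = -17066
m = -17066 < 0,  v_rel·d = 108 > 0  ⇒  outside

inside=no margin=-17066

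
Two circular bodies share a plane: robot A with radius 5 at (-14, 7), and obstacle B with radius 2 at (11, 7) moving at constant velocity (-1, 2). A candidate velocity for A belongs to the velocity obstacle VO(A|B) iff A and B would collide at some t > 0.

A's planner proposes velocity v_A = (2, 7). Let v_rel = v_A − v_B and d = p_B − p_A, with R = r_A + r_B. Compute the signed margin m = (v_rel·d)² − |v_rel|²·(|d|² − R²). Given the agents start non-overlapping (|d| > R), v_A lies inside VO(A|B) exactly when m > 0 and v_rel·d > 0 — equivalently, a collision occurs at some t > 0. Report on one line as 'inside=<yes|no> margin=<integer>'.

d = (25, 0),  |d|² = 625;  R = 5+2 = 7,  c = 625−7² = 576
v_rel = (3, 5),  |v_rel|² = 34;  v_rel·d = (3)·(25) + (5)·(0) = 75
34·t² − 150·t + 576 = 0  ⇒  m = 75² − 34·576 = -13959
m = -13959 < 0,  v_rel·d = 75 > 0  ⇒  outside

inside=no margin=-13959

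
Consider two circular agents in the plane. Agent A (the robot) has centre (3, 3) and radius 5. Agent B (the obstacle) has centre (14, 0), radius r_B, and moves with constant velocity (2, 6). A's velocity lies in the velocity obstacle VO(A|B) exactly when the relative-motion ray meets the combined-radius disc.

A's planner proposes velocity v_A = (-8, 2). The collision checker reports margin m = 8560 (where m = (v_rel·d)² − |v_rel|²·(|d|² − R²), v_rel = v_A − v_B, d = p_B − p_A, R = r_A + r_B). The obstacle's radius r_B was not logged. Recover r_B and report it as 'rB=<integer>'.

m = 8560
d = (11, -3);  v_rel = (-10, -4),  |v_rel|² = 116
v_rel×d = (-10)·(-3) − (-4)·(11) = 74
since m = R²·116 − 74²:  R² = (5476 + 8560) / 116 = 121
R = √121 = 11  ⇒  r_B = 11 − 5 = 6

rB=6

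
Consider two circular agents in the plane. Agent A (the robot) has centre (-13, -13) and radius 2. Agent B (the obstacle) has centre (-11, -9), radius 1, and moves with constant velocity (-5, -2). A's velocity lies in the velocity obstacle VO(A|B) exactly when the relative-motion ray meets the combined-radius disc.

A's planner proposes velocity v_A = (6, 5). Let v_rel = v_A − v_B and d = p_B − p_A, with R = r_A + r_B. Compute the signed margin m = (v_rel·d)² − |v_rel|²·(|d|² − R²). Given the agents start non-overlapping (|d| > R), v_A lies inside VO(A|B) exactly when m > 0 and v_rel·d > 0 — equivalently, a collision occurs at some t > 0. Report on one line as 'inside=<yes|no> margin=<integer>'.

d = (2, 4),  |d|² = 20;  R = 2+1 = 3,  c = 20−3² = 11
v_rel = (11, 7),  |v_rel|² = 170;  v_rel·d = (11)·(2) + (7)·(4) = 50
170·t² − 100·t + 11 = 0  ⇒  m = 50² − 170·11 = 630
m = 630 > 0,  v_rel·d = 50 > 0  ⇒  inside

inside=yes margin=630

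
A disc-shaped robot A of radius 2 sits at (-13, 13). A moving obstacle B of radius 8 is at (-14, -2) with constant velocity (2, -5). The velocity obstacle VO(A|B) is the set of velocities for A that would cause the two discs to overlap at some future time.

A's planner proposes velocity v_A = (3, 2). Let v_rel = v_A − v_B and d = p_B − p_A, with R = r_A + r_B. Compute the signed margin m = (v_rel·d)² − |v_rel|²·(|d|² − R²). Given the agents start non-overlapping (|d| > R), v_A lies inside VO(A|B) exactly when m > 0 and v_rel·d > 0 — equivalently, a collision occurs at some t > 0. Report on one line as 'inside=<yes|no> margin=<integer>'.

d = (-1, -15),  |d|² = 226;  R = 2+8 = 10,  c = 226−10² = 126
v_rel = (1, 7),  |v_rel|² = 50;  v_rel·d = (1)·(-1) + (7)·(-15) = -106
50·t² + 212·t + 126 = 0  ⇒  m = (-106)² − 50·126 = 4936
m = 4936 > 0,  v_rel·d = -106 < 0  ⇒  outside

inside=no margin=4936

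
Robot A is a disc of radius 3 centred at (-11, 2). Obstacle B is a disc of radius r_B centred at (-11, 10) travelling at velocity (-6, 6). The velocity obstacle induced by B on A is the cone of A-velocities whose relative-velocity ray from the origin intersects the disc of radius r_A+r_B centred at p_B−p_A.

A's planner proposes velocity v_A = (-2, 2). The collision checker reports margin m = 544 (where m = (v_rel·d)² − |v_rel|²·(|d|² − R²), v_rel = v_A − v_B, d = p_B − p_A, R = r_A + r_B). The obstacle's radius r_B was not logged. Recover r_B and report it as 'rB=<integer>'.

m = 544
d = (0, 8);  v_rel = (4, -4),  |v_rel|² = 32
v_rel×d = (4)·(8) − (-4)·(0) = 32
since m = R²·32 − 32²:  R² = (1024 + 544) / 32 = 49
R = √49 = 7  ⇒  r_B = 7 − 3 = 4

rB=4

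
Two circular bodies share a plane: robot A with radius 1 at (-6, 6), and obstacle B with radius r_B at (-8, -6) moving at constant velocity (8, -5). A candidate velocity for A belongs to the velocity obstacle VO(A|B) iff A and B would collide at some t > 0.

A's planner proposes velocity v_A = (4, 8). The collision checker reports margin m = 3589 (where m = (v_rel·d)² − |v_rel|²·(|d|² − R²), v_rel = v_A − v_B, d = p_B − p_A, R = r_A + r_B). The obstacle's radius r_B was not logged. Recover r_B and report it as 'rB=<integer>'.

m = 3589
d = (-2, -12);  v_rel = (-4, 13),  |v_rel|² = 185
v_rel×d = (-4)·(-12) − (13)·(-2) = 74
since m = R²·185 − 74²:  R² = (5476 + 3589) / 185 = 49
R = √49 = 7  ⇒  r_B = 7 − 1 = 6

rB=6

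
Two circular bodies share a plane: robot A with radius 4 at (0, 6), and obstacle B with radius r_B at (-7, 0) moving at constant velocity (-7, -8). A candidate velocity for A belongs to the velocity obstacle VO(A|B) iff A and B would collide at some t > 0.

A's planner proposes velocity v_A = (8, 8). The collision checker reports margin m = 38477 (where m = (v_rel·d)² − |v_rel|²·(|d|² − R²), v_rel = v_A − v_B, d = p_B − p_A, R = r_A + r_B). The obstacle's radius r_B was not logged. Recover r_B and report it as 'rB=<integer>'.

m = 38477
d = (-7, -6);  v_rel = (15, 16),  |v_rel|² = 481
v_rel×d = (15)·(-6) − (16)·(-7) = 22
since m = R²·481 − 22²:  R² = (484 + 38477) / 481 = 81
R = √81 = 9  ⇒  r_B = 9 − 4 = 5

rB=5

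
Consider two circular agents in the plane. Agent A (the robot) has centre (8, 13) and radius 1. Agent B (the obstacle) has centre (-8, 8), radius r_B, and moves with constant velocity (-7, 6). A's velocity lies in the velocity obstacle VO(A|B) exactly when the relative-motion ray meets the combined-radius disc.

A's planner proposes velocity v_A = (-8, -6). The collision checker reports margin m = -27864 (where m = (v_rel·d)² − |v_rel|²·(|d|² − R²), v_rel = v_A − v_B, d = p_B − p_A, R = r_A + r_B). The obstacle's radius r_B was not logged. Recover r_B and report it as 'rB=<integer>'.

m = -27864
d = (-16, -5);  v_rel = (-1, -12),  |v_rel|² = 145
v_rel×d = (-1)·(-5) − (-12)·(-16) = -187
since m = R²·145 − (-187)²:  R² = (34969 + -27864) / 145 = 49
R = √49 = 7  ⇒  r_B = 7 − 1 = 6

rB=6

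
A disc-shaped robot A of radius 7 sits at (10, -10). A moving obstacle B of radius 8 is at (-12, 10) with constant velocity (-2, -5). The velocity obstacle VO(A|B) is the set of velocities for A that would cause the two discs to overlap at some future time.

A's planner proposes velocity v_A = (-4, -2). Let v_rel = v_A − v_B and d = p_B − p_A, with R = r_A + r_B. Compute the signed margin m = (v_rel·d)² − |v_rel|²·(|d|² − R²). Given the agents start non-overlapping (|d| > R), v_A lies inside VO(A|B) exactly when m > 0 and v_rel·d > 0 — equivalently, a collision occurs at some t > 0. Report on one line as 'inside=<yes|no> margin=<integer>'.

d = (-22, 20),  |d|² = 884;  R = 7+8 = 15,  c = 884−15² = 659
v_rel = (-2, 3),  |v_rel|² = 13;  v_rel·d = (-2)·(-22) + (3)·(20) = 104
13·t² − 208·t + 659 = 0  ⇒  m = 104² − 13·659 = 2249
m = 2249 > 0,  v_rel·d = 104 > 0  ⇒  inside

inside=yes margin=2249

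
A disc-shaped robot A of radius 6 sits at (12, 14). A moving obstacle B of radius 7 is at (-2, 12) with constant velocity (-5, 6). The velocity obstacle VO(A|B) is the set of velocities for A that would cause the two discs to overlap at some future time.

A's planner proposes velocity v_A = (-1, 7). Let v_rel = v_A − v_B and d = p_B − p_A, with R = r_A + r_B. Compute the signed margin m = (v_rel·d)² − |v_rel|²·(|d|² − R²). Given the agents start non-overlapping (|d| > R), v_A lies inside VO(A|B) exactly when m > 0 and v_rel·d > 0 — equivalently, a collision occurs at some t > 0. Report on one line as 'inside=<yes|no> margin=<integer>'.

d = (-14, -2),  |d|² = 200;  R = 6+7 = 13,  c = 200−13² = 31
v_rel = (4, 1),  |v_rel|² = 17;  v_rel·d = (4)·(-14) + (1)·(-2) = -58
17·t² + 116·t + 31 = 0  ⇒  m = (-58)² − 17·31 = 2837
m = 2837 > 0,  v_rel·d = -58 < 0  ⇒  outside

inside=no margin=2837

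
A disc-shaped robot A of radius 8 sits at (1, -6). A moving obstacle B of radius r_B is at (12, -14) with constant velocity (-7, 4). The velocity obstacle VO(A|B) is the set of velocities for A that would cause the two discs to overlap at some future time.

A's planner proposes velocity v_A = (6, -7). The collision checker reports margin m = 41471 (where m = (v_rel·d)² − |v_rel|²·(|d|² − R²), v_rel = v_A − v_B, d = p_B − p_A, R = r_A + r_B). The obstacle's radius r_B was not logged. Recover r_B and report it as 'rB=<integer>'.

m = 41471
d = (11, -8);  v_rel = (13, -11),  |v_rel|² = 290
v_rel×d = (13)·(-8) − (-11)·(11) = 17
since m = R²·290 − 17²:  R² = (289 + 41471) / 290 = 144
R = √144 = 12  ⇒  r_B = 12 − 8 = 4

rB=4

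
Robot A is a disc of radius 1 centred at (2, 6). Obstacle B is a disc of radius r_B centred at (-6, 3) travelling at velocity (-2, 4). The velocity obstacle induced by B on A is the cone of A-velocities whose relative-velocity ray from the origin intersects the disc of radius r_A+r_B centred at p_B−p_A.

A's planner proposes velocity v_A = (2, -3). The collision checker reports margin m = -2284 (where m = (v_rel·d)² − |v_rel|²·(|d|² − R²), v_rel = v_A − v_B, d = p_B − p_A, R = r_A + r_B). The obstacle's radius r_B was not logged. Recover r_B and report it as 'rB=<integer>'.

m = -2284
d = (-8, -3);  v_rel = (4, -7),  |v_rel|² = 65
v_rel×d = (4)·(-3) − (-7)·(-8) = -68
since m = R²·65 − (-68)²:  R² = (4624 + -2284) / 65 = 36
R = √36 = 6  ⇒  r_B = 6 − 1 = 5

rB=5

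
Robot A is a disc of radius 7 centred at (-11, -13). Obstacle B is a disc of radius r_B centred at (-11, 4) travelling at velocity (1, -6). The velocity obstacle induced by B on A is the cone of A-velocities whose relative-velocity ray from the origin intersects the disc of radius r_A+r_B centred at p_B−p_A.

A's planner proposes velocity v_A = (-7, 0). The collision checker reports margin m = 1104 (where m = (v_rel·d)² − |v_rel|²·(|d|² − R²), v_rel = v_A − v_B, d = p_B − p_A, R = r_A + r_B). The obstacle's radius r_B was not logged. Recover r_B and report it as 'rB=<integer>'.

m = 1104
d = (0, 17);  v_rel = (-8, 6),  |v_rel|² = 100
v_rel×d = (-8)·(17) − (6)·(0) = -136
since m = R²·100 − (-136)²:  R² = (18496 + 1104) / 100 = 196
R = √196 = 14  ⇒  r_B = 14 − 7 = 7

rB=7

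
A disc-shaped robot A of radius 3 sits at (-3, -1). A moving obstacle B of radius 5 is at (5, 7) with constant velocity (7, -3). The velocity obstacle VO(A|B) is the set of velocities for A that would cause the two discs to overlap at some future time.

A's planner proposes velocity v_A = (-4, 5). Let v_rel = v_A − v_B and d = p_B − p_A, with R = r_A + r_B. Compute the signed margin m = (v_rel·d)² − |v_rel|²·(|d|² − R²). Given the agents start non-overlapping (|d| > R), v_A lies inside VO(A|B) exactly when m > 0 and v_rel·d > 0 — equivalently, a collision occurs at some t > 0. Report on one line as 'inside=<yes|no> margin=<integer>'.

d = (8, 8),  |d|² = 128;  R = 3+5 = 8,  c = 128−8² = 64
v_rel = (-11, 8),  |v_rel|² = 185;  v_rel·d = (-11)·(8) + (8)·(8) = -24
185·t² + 48·t + 64 = 0  ⇒  m = (-24)² − 185·64 = -11264
m = -11264 < 0,  v_rel·d = -24 < 0  ⇒  outside

inside=no margin=-11264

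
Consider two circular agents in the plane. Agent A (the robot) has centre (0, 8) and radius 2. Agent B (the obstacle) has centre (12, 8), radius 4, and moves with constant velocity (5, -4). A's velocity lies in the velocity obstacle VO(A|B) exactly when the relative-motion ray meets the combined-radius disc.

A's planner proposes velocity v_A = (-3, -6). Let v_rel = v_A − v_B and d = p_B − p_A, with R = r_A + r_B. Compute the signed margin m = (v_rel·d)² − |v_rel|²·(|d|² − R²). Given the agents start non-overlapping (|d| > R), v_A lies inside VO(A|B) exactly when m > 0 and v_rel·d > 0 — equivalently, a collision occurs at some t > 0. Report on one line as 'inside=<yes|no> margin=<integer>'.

d = (12, 0),  |d|² = 144;  R = 2+4 = 6,  c = 144−6² = 108
v_rel = (-8, -2),  |v_rel|² = 68;  v_rel·d = (-8)·(12) + (-2)·(0) = -96
68·t² + 192·t + 108 = 0  ⇒  m = (-96)² − 68·108 = 1872
m = 1872 > 0,  v_rel·d = -96 < 0  ⇒  outside

inside=no margin=1872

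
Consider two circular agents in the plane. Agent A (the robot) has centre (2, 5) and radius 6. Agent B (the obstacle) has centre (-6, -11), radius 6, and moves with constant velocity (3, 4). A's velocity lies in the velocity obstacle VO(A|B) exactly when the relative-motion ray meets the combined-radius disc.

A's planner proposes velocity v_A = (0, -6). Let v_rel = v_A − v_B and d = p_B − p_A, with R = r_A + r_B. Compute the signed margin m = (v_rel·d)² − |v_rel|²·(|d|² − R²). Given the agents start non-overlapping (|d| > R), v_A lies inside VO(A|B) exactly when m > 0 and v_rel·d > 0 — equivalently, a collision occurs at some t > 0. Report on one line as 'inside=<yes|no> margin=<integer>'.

d = (-8, -16),  |d|² = 320;  R = 6+6 = 12,  c = 320−12² = 176
v_rel = (-3, -10),  |v_rel|² = 109;  v_rel·d = (-3)·(-8) + (-10)·(-16) = 184
109·t² − 368·t + 176 = 0  ⇒  m = 184² − 109·176 = 14672
m = 14672 > 0,  v_rel·d = 184 > 0  ⇒  inside

inside=yes margin=14672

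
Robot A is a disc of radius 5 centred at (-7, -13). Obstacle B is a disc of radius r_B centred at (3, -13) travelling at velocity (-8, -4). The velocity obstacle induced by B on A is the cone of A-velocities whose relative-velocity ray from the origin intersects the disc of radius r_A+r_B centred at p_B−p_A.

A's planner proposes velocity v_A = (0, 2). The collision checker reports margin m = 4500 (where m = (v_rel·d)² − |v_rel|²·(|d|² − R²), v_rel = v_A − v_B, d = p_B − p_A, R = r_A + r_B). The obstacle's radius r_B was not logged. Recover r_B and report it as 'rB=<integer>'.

m = 4500
d = (10, 0);  v_rel = (8, 6),  |v_rel|² = 100
v_rel×d = (8)·(0) − (6)·(10) = -60
since m = R²·100 − (-60)²:  R² = (3600 + 4500) / 100 = 81
R = √81 = 9  ⇒  r_B = 9 − 5 = 4

rB=4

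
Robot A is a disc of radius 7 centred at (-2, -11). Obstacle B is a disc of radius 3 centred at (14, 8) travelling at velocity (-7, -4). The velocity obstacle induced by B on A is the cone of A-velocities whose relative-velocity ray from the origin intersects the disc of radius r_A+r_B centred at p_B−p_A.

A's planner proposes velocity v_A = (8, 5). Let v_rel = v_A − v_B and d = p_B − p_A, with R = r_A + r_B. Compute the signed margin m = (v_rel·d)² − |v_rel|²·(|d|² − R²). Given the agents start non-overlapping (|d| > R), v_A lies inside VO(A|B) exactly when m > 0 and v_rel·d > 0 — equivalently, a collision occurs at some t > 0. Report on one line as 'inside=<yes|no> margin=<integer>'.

d = (16, 19),  |d|² = 617;  R = 7+3 = 10,  c = 617−10² = 517
v_rel = (15, 9),  |v_rel|² = 306;  v_rel·d = (15)·(16) + (9)·(19) = 411
306·t² − 822·t + 517 = 0  ⇒  m = 411² − 306·517 = 10719
m = 10719 > 0,  v_rel·d = 411 > 0  ⇒  inside

inside=yes margin=10719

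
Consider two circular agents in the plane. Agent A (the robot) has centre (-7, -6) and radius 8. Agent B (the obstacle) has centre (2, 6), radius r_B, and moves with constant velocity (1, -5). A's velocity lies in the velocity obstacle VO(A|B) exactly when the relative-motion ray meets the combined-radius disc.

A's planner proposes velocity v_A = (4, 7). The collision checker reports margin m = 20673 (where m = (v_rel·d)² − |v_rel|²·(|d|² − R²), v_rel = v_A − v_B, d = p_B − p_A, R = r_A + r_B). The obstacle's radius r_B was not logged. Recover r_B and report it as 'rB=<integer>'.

m = 20673
d = (9, 12);  v_rel = (3, 12),  |v_rel|² = 153
v_rel×d = (3)·(12) − (12)·(9) = -72
since m = R²·153 − (-72)²:  R² = (5184 + 20673) / 153 = 169
R = √169 = 13  ⇒  r_B = 13 − 8 = 5

rB=5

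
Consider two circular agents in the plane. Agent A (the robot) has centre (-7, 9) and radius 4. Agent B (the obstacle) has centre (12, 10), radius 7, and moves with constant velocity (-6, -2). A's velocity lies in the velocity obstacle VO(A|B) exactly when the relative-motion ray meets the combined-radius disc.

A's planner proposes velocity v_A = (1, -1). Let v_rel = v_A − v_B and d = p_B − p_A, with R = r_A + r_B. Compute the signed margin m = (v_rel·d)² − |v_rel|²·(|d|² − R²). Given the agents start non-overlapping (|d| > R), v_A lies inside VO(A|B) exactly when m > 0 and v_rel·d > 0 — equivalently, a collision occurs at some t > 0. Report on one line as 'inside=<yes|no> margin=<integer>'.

d = (19, 1),  |d|² = 362;  R = 4+7 = 11,  c = 362−11² = 241
v_rel = (7, 1),  |v_rel|² = 50;  v_rel·d = (7)·(19) + (1)·(1) = 134
50·t² − 268·t + 241 = 0  ⇒  m = 134² − 50·241 = 5906
m = 5906 > 0,  v_rel·d = 134 > 0  ⇒  inside

inside=yes margin=5906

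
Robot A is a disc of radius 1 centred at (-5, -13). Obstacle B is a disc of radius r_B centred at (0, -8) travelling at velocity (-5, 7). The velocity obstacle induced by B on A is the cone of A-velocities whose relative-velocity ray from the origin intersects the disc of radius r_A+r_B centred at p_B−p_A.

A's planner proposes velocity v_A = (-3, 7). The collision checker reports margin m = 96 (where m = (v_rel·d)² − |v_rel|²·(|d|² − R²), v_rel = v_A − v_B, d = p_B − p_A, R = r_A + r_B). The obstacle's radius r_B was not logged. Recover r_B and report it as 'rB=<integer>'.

m = 96
d = (5, 5);  v_rel = (2, 0),  |v_rel|² = 4
v_rel×d = (2)·(5) − (0)·(5) = 10
since m = R²·4 − 10²:  R² = (100 + 96) / 4 = 49
R = √49 = 7  ⇒  r_B = 7 − 1 = 6

rB=6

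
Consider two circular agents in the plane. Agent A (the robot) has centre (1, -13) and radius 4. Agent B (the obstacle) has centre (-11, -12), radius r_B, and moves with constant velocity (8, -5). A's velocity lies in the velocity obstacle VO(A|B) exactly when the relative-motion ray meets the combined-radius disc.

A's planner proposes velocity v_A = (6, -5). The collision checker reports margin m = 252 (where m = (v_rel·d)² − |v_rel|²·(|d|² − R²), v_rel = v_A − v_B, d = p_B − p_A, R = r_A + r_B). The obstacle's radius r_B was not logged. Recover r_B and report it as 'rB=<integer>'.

m = 252
d = (-12, 1);  v_rel = (-2, 0),  |v_rel|² = 4
v_rel×d = (-2)·(1) − (0)·(-12) = -2
since m = R²·4 − (-2)²:  R² = (4 + 252) / 4 = 64
R = √64 = 8  ⇒  r_B = 8 − 4 = 4

rB=4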